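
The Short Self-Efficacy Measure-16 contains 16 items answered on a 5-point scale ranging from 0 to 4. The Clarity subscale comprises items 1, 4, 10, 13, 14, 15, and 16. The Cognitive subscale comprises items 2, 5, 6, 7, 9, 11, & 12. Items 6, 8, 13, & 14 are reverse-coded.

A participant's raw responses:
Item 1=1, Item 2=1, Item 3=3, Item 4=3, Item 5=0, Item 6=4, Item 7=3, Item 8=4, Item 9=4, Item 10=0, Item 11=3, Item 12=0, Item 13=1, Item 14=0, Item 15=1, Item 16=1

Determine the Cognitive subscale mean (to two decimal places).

Cognitive items: 2, 5, 6, 7, 9, 11, 12.
Of these, item 6 is reverse-coded; reversed = (0+4) − raw = 4 − raw.
  item 2: 1
  item 5: 0
  item 6: 4 − 4 = 0
  item 7: 3
  item 9: 4
  item 11: 3
  item 12: 0
Sum = 1 + 0 + 0 + 3 + 4 + 3 + 0 = 11
Mean = 11 / 7 = 1.57

1.57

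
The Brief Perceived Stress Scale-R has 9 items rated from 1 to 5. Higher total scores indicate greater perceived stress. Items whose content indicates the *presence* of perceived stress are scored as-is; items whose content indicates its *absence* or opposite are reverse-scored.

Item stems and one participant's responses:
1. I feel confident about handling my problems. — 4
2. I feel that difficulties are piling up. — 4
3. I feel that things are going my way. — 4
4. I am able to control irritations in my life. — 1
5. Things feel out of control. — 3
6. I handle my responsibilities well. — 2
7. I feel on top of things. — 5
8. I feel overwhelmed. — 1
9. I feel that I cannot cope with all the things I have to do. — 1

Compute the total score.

Items 1, 3, 4, 6, 7 describe the absence/opposite of perceived stress → reverse-score.
reverse-coded value = 6 − response.
  item 1: 6 − 4 = 2
  item 2: 4
  item 3: 6 − 4 = 2
  item 4: 6 − 1 = 5
  item 5: 3
  item 6: 6 − 2 = 4
  item 7: 6 − 5 = 1
  item 8: 1
  item 9: 1
Total = 2 + 4 + 2 + 5 + 3 + 4 + 1 + 1 + 1 = 23

23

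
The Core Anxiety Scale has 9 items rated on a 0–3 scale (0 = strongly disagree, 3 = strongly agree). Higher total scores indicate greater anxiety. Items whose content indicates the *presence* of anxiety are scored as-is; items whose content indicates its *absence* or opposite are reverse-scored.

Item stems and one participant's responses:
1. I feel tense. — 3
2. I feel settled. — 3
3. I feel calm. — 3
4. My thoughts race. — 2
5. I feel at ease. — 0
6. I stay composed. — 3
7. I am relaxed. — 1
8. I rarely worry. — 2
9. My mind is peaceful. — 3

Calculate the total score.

Items 2, 3, 5, 6, 7, 8, 9 describe the absence/opposite of anxiety → reverse-score.
reverse-coded value = 3 − response.
  item 1: 3
  item 2: 3 − 3 = 0
  item 3: 3 − 3 = 0
  item 4: 2
  item 5: 3 − 0 = 3
  item 6: 3 − 3 = 0
  item 7: 3 − 1 = 2
  item 8: 3 − 2 = 1
  item 9: 3 − 3 = 0
Total = 3 + 0 + 0 + 2 + 3 + 0 + 2 + 1 + 0 = 11

11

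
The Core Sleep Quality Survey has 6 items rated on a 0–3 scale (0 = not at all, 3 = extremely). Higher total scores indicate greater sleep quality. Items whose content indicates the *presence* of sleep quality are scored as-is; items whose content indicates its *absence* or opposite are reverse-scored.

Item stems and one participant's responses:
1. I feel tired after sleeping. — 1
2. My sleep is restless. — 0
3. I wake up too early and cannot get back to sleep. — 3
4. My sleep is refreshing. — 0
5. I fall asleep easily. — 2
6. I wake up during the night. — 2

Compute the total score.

Items 1, 2, 3, 6 describe the absence/opposite of sleep quality → reverse-score.
reversed = (0+3) − raw = 3 − raw.
  item 1: 3 − 1 = 2
  item 2: 3 − 0 = 3
  item 3: 3 − 3 = 0
  item 4: 0
  item 5: 2
  item 6: 3 − 2 = 1
Total = 2 + 3 + 0 + 0 + 2 + 1 = 8

8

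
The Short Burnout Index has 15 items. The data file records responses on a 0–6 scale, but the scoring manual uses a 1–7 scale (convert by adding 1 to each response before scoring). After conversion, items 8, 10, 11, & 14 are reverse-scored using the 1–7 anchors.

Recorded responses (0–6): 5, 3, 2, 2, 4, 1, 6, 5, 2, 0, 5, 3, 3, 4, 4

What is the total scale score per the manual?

60

Convert to 1–7: 6, 4, 3, 3, 5, 2, 7, 6, 3, 1, 6, 4, 4, 5, 5
Reverse-coded (on a 1–7 scale, reversed = 8 − raw):
  item 8: 8 − 6 = 2
  item 10: 8 − 1 = 7
  item 11: 8 − 6 = 2
  item 14: 8 − 5 = 3
Scored: 6, 4, 3, 3, 5, 2, 7, 2, 3, 7, 2, 4, 4, 3, 5
Total = 60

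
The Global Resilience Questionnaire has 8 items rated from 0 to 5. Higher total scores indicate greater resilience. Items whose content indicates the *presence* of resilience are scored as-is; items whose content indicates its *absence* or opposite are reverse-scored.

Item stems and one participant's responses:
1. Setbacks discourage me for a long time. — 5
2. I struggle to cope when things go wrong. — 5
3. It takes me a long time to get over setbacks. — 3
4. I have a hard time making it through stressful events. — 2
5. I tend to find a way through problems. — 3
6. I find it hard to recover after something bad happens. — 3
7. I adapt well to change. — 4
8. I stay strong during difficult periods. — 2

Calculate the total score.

16

Items 1, 2, 3, 4, 6 describe the absence/opposite of resilience → reverse-score.
on a 0–5 scale, reversed = 5 − raw.
  item 1: 5 − 5 = 0
  item 2: 5 − 5 = 0
  item 3: 5 − 3 = 2
  item 4: 5 − 2 = 3
  item 5: 3
  item 6: 5 − 3 = 2
  item 7: 4
  item 8: 2
Total = 0 + 0 + 2 + 3 + 3 + 2 + 4 + 2 = 16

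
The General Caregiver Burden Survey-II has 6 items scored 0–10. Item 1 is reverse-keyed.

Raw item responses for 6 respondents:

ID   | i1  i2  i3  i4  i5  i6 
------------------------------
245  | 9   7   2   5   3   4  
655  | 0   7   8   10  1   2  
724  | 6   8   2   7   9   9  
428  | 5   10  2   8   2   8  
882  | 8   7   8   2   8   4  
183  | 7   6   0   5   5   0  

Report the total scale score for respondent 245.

Respondent 245 raw: 9, 7, 2, 5, 3, 4.
Reverse-coded (reversed = (0+10) − raw = 10 − raw):
  item 1: 10 − 9 = 1
  item 2: 7
  item 3: 2
  item 4: 5
  item 5: 3
  item 6: 4
Sum = 1 + 7 + 2 + 5 + 3 + 4 = 22

22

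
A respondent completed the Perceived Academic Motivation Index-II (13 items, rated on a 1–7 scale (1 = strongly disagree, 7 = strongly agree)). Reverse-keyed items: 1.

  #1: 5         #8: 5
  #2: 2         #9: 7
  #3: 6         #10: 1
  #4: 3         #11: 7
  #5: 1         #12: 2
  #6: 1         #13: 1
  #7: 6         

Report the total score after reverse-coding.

Reversing item 1 with 8 − raw:
Total = (8−5) + 2 + 6 + 3 + 1 + 1 + 6 + 5 + 7 + 1 + 7 + 2 + 1
      = 3 + 2 + 6 + 3 + 1 + 1 + 6 + 5 + 7 + 1 + 7 + 2 + 1 = 45

45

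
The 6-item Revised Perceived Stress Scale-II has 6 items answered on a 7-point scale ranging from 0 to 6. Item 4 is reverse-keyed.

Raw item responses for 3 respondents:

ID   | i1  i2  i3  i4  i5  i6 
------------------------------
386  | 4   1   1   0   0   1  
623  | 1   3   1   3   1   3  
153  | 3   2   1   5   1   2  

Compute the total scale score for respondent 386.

13

Respondent 386 raw: 4, 1, 1, 0, 0, 1.
Reverse-coded (on a 0–6 scale, reversed = 6 − raw):
  item 1: 4
  item 2: 1
  item 3: 1
  item 4: 6 − 0 = 6
  item 5: 0
  item 6: 1
Sum = 4 + 1 + 1 + 6 + 0 + 1 = 13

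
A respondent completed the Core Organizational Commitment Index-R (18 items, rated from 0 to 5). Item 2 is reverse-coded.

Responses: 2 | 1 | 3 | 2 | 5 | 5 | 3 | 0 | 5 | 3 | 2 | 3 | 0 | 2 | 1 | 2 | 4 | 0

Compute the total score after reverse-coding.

Reverse-coded items use 5 − raw:
  item 2: 5 − 1 = 4
Scored responses: 2, 4, 3, 2, 5, 5, 3, 0, 5, 3, 2, 3, 0, 2, 1, 2, 4, 0
Total = 2 + 4 + 3 + 2 + 5 + 5 + 3 + 0 + 5 + 3 + 2 + 3 + 0 + 2 + 1 + 2 + 4 + 0 = 46

46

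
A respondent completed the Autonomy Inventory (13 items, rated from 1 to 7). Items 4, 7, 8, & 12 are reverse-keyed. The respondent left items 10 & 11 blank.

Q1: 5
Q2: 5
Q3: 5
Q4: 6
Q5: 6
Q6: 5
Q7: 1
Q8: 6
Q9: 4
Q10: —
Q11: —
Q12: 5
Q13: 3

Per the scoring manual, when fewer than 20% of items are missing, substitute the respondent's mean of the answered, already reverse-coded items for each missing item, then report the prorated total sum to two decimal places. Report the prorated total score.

55.55

Reverse-coded (on a 1–7 scale, reversed = 8 − raw):
  item 4: 8 − 6 = 2
  item 7: 8 − 1 = 7
  item 8: 8 − 6 = 2
  item 12: 8 − 5 = 3
Completed scored items (11 of 13): 5, 5, 5, 2, 6, 5, 7, 2, 4, 3, 3; sum = 47.
Person mean = 47 / 11 ≈ 4.2727
Prorated total = (47 / 11) × 13 = 55.55 (to 2 dp)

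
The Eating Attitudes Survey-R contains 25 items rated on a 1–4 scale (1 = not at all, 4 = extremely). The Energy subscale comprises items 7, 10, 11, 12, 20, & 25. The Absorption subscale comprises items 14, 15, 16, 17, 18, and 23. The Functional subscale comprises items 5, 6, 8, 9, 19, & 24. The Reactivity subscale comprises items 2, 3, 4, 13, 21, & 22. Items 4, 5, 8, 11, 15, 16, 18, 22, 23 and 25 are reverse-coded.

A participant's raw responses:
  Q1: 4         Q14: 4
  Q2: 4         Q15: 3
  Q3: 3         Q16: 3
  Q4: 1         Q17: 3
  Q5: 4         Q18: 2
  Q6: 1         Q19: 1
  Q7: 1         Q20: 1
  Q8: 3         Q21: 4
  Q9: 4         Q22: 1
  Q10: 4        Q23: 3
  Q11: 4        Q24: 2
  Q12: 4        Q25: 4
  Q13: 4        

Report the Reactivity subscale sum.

Reactivity items: 2, 3, 4, 13, 21, 22.
Of these, items 4 and 22 are reverse-coded; reverse-coded value = 5 − response.
  item 2: 4
  item 3: 3
  item 4: 5 − 1 = 4
  item 13: 4
  item 21: 4
  item 22: 5 − 1 = 4
Sum = 4 + 3 + 4 + 4 + 4 + 4 = 23

23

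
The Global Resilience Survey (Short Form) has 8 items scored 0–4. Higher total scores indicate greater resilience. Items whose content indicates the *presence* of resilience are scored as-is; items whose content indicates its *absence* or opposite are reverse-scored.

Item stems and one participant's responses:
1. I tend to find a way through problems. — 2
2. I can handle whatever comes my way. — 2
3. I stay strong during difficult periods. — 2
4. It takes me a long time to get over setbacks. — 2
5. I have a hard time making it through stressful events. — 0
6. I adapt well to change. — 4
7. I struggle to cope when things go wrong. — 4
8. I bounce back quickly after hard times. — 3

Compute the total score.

Items 4, 5, 7 describe the absence/opposite of resilience → reverse-score.
on a 0–4 scale, reversed = 4 − raw.
  item 1: 2
  item 2: 2
  item 3: 2
  item 4: 4 − 2 = 2
  item 5: 4 − 0 = 4
  item 6: 4
  item 7: 4 − 4 = 0
  item 8: 3
Total = 2 + 2 + 2 + 2 + 4 + 4 + 0 + 3 = 19

19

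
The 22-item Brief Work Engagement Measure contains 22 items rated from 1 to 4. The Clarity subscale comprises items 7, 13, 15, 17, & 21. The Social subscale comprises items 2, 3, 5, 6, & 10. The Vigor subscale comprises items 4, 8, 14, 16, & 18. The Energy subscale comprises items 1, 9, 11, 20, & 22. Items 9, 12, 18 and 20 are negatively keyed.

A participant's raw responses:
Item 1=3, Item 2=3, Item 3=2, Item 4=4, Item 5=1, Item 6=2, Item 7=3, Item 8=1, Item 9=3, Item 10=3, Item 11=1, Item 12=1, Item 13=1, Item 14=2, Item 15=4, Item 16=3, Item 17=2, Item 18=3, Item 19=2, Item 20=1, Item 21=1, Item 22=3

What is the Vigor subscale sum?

12

Vigor items: 4, 8, 14, 16, 18.
Of these, item 18 is negatively keyed; reversed = (1+4) − raw = 5 − raw.
  item 4: 4
  item 8: 1
  item 14: 2
  item 16: 3
  item 18: 5 − 3 = 2
Sum = 4 + 1 + 2 + 3 + 2 = 12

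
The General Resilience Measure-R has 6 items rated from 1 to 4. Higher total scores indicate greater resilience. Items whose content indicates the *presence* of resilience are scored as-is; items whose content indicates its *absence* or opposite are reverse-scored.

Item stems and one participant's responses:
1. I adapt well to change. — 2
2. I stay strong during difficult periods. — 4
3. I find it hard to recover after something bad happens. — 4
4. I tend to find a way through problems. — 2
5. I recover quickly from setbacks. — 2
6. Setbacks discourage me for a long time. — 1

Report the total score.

15

Items 3, 6 describe the absence/opposite of resilience → reverse-score.
reversed = (1+4) − raw = 5 − raw.
  item 1: 2
  item 2: 4
  item 3: 5 − 4 = 1
  item 4: 2
  item 5: 2
  item 6: 5 − 1 = 4
Total = 2 + 4 + 1 + 2 + 2 + 4 = 15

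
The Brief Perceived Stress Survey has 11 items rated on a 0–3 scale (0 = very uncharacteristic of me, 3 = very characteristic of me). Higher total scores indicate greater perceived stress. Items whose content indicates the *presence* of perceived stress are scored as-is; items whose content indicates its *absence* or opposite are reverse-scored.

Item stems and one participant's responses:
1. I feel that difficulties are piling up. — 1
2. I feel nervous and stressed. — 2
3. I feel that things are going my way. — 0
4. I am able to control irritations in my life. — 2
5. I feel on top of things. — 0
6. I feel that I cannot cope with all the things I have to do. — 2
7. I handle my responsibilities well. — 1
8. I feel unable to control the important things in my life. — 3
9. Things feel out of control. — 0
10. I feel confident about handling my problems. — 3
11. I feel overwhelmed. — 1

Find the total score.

18

Items 3, 4, 5, 7, 10 describe the absence/opposite of perceived stress → reverse-score.
reversed = (0+3) − raw = 3 − raw.
  item 1: 1
  item 2: 2
  item 3: 3 − 0 = 3
  item 4: 3 − 2 = 1
  item 5: 3 − 0 = 3
  item 6: 2
  item 7: 3 − 1 = 2
  item 8: 3
  item 9: 0
  item 10: 3 − 3 = 0
  item 11: 1
Total = 1 + 2 + 3 + 1 + 3 + 2 + 2 + 3 + 0 + 0 + 1 = 18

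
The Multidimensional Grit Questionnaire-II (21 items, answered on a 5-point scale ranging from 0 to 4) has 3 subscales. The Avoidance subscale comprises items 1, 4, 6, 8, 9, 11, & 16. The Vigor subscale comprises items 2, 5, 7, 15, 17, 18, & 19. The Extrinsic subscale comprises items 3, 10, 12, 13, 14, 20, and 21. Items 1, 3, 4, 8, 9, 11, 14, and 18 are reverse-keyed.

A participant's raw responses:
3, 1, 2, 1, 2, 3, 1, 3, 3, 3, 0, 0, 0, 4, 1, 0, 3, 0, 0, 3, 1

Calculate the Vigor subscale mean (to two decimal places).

Vigor items: 2, 5, 7, 15, 17, 18, 19.
Of these, item 18 is reverse-keyed; on a 0–4 scale, reversed = 4 − raw.
  item 2: 1
  item 5: 2
  item 7: 1
  item 15: 1
  item 17: 3
  item 18: 4 − 0 = 4
  item 19: 0
Sum = 1 + 2 + 1 + 1 + 3 + 4 + 0 = 12
Mean = 12 / 7 = 1.71

1.71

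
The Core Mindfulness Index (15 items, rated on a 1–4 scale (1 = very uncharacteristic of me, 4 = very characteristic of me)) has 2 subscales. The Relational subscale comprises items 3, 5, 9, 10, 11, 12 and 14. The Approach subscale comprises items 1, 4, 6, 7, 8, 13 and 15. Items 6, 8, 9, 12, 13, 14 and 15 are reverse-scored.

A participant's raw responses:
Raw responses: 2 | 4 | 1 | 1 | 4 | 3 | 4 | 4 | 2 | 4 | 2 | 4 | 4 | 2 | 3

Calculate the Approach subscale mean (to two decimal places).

1.86

Approach items: 1, 4, 6, 7, 8, 13, 15.
Of these, items 6, 8, 13, & 15 are reverse-scored; on a 1–4 scale, reversed = 5 − raw.
  item 1: 2
  item 4: 1
  item 6: 5 − 3 = 2
  item 7: 4
  item 8: 5 − 4 = 1
  item 13: 5 − 4 = 1
  item 15: 5 − 3 = 2
Sum = 2 + 1 + 2 + 4 + 1 + 1 + 2 = 13
Mean = 13 / 7 = 1.86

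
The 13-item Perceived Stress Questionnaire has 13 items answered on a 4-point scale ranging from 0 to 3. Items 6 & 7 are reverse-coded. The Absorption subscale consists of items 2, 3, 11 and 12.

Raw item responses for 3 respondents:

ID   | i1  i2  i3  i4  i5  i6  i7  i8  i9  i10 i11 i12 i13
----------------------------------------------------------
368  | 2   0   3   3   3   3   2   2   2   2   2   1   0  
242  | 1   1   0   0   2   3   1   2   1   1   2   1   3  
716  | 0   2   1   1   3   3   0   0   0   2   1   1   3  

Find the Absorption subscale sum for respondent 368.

6

Respondent 368 raw: 2, 0, 3, 3, 3, 3, 2, 2, 2, 2, 2, 1, 0.
Absorption items: 2, 3, 11, 12.
Reverse-coded (reverse-coded value = 3 − response):
  item 2: 0
  item 3: 3
  item 11: 2
  item 12: 1
Sum = 0 + 3 + 2 + 1 = 6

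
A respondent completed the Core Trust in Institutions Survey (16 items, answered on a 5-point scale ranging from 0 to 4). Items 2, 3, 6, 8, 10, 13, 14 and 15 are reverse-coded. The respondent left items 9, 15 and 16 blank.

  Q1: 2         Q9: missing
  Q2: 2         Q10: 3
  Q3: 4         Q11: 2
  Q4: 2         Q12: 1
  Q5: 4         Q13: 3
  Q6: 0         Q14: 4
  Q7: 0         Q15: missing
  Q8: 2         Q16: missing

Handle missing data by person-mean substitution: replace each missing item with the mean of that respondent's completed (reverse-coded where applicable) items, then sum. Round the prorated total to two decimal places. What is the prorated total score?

25.85

Reverse-coded (reversed = (0+4) − raw = 4 − raw):
  item 2: 4 − 2 = 2
  item 3: 4 − 4 = 0
  item 6: 4 − 0 = 4
  item 8: 4 − 2 = 2
  item 10: 4 − 3 = 1
  item 13: 4 − 3 = 1
  item 14: 4 − 4 = 0
Completed scored items (13 of 16): 2, 2, 0, 2, 4, 4, 0, 2, 1, 2, 1, 1, 0; sum = 21.
Person mean = 21 / 13 ≈ 1.6154
Prorated total = (21 / 13) × 16 = 25.85 (to 2 dp)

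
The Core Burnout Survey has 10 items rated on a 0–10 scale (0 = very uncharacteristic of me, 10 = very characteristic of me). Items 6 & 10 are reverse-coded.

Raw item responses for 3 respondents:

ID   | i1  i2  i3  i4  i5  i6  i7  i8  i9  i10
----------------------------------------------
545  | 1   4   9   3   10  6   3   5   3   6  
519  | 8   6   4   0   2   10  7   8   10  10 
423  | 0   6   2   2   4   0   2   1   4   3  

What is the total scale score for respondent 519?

45

Respondent 519 raw: 8, 6, 4, 0, 2, 10, 7, 8, 10, 10.
Reverse-coded (reversed = (0+10) − raw = 10 − raw):
  item 1: 8
  item 2: 6
  item 3: 4
  item 4: 0
  item 5: 2
  item 6: 10 − 10 = 0
  item 7: 7
  item 8: 8
  item 9: 10
  item 10: 10 − 10 = 0
Sum = 8 + 6 + 4 + 0 + 2 + 0 + 7 + 8 + 10 + 0 = 45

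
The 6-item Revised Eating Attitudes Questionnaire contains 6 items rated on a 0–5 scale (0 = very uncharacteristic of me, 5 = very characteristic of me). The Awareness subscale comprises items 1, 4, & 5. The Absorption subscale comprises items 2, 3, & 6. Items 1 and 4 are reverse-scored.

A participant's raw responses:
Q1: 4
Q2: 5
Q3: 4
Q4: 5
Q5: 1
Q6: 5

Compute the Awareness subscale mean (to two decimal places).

0.67

Awareness items: 1, 4, 5.
Of these, items 1 & 4 are reverse-scored; reverse-coded value = 5 − response.
  item 1: 5 − 4 = 1
  item 4: 5 − 5 = 0
  item 5: 1
Sum = 1 + 0 + 1 = 2
Mean = 2 / 3 = 0.67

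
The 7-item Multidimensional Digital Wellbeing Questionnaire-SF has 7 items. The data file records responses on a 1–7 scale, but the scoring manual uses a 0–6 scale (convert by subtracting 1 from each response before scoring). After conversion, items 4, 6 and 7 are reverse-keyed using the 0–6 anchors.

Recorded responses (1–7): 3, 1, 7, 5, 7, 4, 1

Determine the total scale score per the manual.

Convert to 0–6: 2, 0, 6, 4, 6, 3, 0
Reverse-coded (on a 0–6 scale, reversed = 6 − raw):
  item 4: 6 − 4 = 2
  item 6: 6 − 3 = 3
  item 7: 6 − 0 = 6
Scored: 2, 0, 6, 2, 6, 3, 6
Total = 25

25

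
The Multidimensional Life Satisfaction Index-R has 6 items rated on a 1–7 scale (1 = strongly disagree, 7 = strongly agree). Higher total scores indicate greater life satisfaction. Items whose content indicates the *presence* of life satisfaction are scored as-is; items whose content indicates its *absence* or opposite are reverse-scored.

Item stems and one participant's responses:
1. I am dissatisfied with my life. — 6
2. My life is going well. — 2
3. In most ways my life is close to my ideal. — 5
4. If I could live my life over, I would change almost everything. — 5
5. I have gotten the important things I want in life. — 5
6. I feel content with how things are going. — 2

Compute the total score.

Items 1, 4 describe the absence/opposite of life satisfaction → reverse-score.
on a 1–7 scale, reversed = 8 − raw.
  item 1: 8 − 6 = 2
  item 2: 2
  item 3: 5
  item 4: 8 − 5 = 3
  item 5: 5
  item 6: 2
Total = 2 + 2 + 5 + 3 + 5 + 2 = 19

19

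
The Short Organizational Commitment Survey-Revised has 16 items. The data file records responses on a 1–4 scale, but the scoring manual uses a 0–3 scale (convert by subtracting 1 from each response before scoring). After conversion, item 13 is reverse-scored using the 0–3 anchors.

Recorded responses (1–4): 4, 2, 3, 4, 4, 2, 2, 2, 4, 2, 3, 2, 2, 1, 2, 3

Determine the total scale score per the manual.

Convert to 0–3: 3, 1, 2, 3, 3, 1, 1, 1, 3, 1, 2, 1, 1, 0, 1, 2
Reverse-coded (reversed = (0+3) − raw = 3 − raw):
  item 13: 3 − 1 = 2
Scored: 3, 1, 2, 3, 3, 1, 1, 1, 3, 1, 2, 1, 2, 0, 1, 2
Total = 27

27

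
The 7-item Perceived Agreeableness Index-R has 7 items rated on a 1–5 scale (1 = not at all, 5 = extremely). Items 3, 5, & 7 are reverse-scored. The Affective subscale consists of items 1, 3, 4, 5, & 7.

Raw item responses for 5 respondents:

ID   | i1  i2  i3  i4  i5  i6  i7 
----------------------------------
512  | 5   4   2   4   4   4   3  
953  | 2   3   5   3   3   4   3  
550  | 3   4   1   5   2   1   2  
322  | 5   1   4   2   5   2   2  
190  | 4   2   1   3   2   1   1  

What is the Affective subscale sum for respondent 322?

14

Respondent 322 raw: 5, 1, 4, 2, 5, 2, 2.
Affective items: 1, 3, 4, 5, 7.
Reverse-coded (reversed = (1+5) − raw = 6 − raw):
  item 1: 5
  item 3: 6 − 4 = 2
  item 4: 2
  item 5: 6 − 5 = 1
  item 7: 6 − 2 = 4
Sum = 5 + 2 + 2 + 1 + 4 = 14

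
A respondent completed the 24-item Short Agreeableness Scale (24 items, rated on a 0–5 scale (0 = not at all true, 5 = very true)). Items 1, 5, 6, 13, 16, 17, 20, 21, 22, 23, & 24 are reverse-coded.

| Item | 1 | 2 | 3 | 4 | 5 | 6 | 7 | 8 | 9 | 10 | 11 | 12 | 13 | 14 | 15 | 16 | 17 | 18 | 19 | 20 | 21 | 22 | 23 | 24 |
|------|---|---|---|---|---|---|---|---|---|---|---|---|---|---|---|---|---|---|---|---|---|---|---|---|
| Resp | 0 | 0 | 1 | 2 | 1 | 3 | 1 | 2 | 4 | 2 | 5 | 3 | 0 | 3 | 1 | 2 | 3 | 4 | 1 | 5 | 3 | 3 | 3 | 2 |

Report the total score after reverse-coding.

Apply reverse scoring (reverse-coded value = 5 − response):
  item 1: 5 − 0 = 5
  item 5: 5 − 1 = 4
  item 6: 5 − 3 = 2
  item 13: 5 − 0 = 5
  item 16: 5 − 2 = 3
  item 17: 5 − 3 = 2
  item 20: 5 − 5 = 0
  item 21: 5 − 3 = 2
  item 22: 5 − 3 = 2
  item 23: 5 − 3 = 2
  item 24: 5 − 2 = 3
Scored responses: 5, 0, 1, 2, 4, 2, 1, 2, 4, 2, 5, 3, 5, 3, 1, 3, 2, 4, 1, 0, 2, 2, 2, 3
Total = 5 + 0 + 1 + 2 + 4 + 2 + 1 + 2 + 4 + 2 + 5 + 3 + 5 + 3 + 1 + 3 + 2 + 4 + 1 + 0 + 2 + 2 + 2 + 3 = 59

59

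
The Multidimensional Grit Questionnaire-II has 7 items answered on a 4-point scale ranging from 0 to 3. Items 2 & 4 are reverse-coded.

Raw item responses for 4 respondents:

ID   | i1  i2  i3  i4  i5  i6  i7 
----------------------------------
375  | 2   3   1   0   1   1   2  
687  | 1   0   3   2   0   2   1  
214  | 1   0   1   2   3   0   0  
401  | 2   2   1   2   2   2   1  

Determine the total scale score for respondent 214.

Respondent 214 raw: 1, 0, 1, 2, 3, 0, 0.
Reverse-coded (on a 0–3 scale, reversed = 3 − raw):
  item 1: 1
  item 2: 3 − 0 = 3
  item 3: 1
  item 4: 3 − 2 = 1
  item 5: 3
  item 6: 0
  item 7: 0
Sum = 1 + 3 + 1 + 1 + 3 + 0 + 0 = 9

9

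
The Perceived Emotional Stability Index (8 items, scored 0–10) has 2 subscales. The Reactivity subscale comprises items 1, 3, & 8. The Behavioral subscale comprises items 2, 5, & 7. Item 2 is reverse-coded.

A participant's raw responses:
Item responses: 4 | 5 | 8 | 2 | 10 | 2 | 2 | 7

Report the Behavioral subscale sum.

17

Behavioral items: 2, 5, 7.
Of these, item 2 is reverse-coded; reverse-coded value = 10 − response.
  item 2: 10 − 5 = 5
  item 5: 10
  item 7: 2
Sum = 5 + 10 + 2 = 17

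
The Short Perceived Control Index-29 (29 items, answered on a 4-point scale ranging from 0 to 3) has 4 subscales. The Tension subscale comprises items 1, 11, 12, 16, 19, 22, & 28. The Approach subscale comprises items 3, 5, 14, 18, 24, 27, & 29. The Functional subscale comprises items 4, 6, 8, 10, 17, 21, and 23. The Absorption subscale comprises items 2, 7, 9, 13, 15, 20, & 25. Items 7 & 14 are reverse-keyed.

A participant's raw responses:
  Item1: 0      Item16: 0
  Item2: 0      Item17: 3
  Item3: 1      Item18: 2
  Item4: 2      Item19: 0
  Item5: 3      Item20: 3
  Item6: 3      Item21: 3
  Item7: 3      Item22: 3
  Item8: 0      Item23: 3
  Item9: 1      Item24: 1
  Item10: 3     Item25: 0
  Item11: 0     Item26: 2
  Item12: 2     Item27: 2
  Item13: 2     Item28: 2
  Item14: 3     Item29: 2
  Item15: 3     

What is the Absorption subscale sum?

9

Absorption items: 2, 7, 9, 13, 15, 20, 25.
Of these, item 7 is reverse-keyed; on a 0–3 scale, reversed = 3 − raw.
  item 2: 0
  item 7: 3 − 3 = 0
  item 9: 1
  item 13: 2
  item 15: 3
  item 20: 3
  item 25: 0
Sum = 0 + 0 + 1 + 2 + 3 + 3 + 0 = 9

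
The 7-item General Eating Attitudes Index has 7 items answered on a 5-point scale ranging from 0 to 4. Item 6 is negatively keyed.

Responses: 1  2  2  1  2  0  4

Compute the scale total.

Raw sum = 12. Negatively keyed items: 6; their raw sum = 0.
Each reversal replaces raw with 4 − raw, changing the total by 4 − 2·raw per item.
Total = 12 + 1·4 − 2·0 = 12 + 4 − 0 = 16

16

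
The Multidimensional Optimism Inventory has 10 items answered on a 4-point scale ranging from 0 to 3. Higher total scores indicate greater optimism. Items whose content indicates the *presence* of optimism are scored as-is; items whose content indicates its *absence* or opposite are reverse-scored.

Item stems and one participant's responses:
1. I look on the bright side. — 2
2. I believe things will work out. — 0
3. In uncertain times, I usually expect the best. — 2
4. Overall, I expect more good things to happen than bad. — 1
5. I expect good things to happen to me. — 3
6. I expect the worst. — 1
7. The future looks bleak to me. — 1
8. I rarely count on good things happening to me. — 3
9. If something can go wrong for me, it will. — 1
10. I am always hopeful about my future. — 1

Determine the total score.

Items 6, 7, 8, 9 describe the absence/opposite of optimism → reverse-score.
on a 0–3 scale, reversed = 3 − raw.
  item 1: 2
  item 2: 0
  item 3: 2
  item 4: 1
  item 5: 3
  item 6: 3 − 1 = 2
  item 7: 3 − 1 = 2
  item 8: 3 − 3 = 0
  item 9: 3 − 1 = 2
  item 10: 1
Total = 2 + 0 + 2 + 1 + 3 + 2 + 2 + 0 + 2 + 1 = 15

15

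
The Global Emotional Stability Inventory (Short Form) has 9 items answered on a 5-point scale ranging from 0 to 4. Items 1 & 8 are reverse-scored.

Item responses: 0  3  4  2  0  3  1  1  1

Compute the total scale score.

21

Reverse-coded items (on a 0–4 scale, reversed = 4 − raw):
  item 1: 4 − 0 = 4
  item 8: 4 − 1 = 3
Scored responses: 4, 3, 4, 2, 0, 3, 1, 3, 1
Total = 4 + 3 + 4 + 2 + 0 + 3 + 1 + 3 + 1 = 21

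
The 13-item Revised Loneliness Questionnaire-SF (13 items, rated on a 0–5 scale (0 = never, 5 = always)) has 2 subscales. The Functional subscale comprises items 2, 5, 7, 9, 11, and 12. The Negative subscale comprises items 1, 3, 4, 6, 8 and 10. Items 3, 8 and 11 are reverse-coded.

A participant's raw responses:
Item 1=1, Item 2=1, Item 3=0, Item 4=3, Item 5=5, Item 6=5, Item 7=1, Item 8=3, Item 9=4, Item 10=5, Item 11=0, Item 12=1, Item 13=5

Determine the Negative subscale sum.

Negative items: 1, 3, 4, 6, 8, 10.
Of these, items 3 & 8 are reverse-coded; reversed = (0+5) − raw = 5 − raw.
  item 1: 1
  item 3: 5 − 0 = 5
  item 4: 3
  item 6: 5
  item 8: 5 − 3 = 2
  item 10: 5
Sum = 1 + 5 + 3 + 5 + 2 + 5 = 21

21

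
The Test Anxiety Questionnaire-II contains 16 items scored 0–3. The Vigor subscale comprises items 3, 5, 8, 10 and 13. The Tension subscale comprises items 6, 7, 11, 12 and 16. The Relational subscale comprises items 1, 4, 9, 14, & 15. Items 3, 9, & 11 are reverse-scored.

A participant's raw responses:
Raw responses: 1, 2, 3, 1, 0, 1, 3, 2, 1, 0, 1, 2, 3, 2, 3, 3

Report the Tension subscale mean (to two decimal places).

2.20

Tension items: 6, 7, 11, 12, 16.
Of these, item 11 is reverse-scored; on a 0–3 scale, reversed = 3 − raw.
  item 6: 1
  item 7: 3
  item 11: 3 − 1 = 2
  item 12: 2
  item 16: 3
Sum = 1 + 3 + 2 + 2 + 3 = 11
Mean = 11 / 5 = 2.20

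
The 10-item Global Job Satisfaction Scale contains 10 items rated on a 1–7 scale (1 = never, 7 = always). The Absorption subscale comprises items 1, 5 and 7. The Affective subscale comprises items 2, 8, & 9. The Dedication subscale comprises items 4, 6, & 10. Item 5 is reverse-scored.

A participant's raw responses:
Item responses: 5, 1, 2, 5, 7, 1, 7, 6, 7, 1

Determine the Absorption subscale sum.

13

Absorption items: 1, 5, 7.
Of these, item 5 is reverse-scored; reverse-coded value = 8 − response.
  item 1: 5
  item 5: 8 − 7 = 1
  item 7: 7
Sum = 5 + 1 + 7 = 13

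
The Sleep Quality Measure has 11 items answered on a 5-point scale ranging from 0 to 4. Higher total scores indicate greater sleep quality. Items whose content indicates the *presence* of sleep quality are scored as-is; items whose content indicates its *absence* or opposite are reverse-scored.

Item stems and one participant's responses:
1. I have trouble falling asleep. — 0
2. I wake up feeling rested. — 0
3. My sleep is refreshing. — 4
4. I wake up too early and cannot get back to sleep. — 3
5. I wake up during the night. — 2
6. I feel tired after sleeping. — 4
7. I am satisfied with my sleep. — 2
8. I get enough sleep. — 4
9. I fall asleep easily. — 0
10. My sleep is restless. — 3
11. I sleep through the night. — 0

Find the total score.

18

Items 1, 4, 5, 6, 10 describe the absence/opposite of sleep quality → reverse-score.
reverse-coded value = 4 − response.
  item 1: 4 − 0 = 4
  item 2: 0
  item 3: 4
  item 4: 4 − 3 = 1
  item 5: 4 − 2 = 2
  item 6: 4 − 4 = 0
  item 7: 2
  item 8: 4
  item 9: 0
  item 10: 4 − 3 = 1
  item 11: 0
Total = 4 + 0 + 4 + 1 + 2 + 0 + 2 + 4 + 0 + 1 + 0 = 18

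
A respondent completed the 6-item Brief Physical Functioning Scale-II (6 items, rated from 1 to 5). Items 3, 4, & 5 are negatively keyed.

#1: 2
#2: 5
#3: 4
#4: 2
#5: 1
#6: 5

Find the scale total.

23

Apply reverse scoring (reversed = (1+5) − raw = 6 − raw):
  item 3: 6 − 4 = 2
  item 4: 6 − 2 = 4
  item 5: 6 − 1 = 5
After reverse-coding: 2, 5, 2, 4, 5, 5
Total = 2 + 5 + 2 + 4 + 5 + 5 = 23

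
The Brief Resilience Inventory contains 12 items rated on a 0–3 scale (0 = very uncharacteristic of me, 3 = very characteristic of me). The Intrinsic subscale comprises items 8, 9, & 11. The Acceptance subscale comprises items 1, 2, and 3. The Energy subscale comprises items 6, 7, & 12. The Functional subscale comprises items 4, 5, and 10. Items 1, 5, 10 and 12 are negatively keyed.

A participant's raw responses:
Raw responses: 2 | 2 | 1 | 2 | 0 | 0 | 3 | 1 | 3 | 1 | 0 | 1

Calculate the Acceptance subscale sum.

4

Acceptance items: 1, 2, 3.
Of these, item 1 is negatively keyed; reversed = (0+3) − raw = 3 − raw.
  item 1: 3 − 2 = 1
  item 2: 2
  item 3: 1
Sum = 1 + 2 + 1 = 4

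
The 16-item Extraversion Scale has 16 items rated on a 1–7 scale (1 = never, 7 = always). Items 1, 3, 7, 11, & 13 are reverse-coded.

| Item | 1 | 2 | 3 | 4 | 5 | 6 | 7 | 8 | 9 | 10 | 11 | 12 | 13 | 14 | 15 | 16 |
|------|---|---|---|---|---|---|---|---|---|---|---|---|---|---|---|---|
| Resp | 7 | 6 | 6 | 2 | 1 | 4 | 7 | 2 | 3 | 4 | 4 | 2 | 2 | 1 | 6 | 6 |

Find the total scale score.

Raw sum = 63. Reverse-coded items: 1, 3, 7, 11, 13; their raw sum = 26.
Each reversal replaces raw with 8 − raw, changing the total by 8 − 2·raw per item.
Total = 63 + 5·8 − 2·26 = 63 + 40 − 52 = 51

51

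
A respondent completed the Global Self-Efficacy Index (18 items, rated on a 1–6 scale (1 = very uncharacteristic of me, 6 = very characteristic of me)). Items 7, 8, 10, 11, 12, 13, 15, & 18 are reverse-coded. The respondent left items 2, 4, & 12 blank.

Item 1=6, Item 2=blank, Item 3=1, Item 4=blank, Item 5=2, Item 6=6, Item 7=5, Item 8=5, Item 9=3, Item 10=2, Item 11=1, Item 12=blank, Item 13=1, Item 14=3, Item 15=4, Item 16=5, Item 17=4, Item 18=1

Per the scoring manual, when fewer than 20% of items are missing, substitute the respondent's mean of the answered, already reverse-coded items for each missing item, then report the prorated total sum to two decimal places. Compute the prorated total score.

Reverse-coded (on a 1–6 scale, reversed = 7 − raw):
  item 7: 7 − 5 = 2
  item 8: 7 − 5 = 2
  item 10: 7 − 2 = 5
  item 11: 7 − 1 = 6
  item 13: 7 − 1 = 6
  item 15: 7 − 4 = 3
  item 18: 7 − 1 = 6
Completed scored items (15 of 18): 6, 1, 2, 6, 2, 2, 3, 5, 6, 6, 3, 3, 5, 4, 6; sum = 60.
Person mean = 60 / 15 ≈ 4.0000
Prorated total = (60 / 15) × 18 = 72.00 (to 2 dp)

72.00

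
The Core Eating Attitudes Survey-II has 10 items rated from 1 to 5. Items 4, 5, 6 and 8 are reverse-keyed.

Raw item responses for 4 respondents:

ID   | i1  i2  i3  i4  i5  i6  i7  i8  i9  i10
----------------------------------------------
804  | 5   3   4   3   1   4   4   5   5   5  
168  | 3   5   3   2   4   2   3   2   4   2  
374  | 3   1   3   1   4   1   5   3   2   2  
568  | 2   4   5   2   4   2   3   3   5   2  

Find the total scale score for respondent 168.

34

Respondent 168 raw: 3, 5, 3, 2, 4, 2, 3, 2, 4, 2.
Reverse-coded (on a 1–5 scale, reversed = 6 − raw):
  item 1: 3
  item 2: 5
  item 3: 3
  item 4: 6 − 2 = 4
  item 5: 6 − 4 = 2
  item 6: 6 − 2 = 4
  item 7: 3
  item 8: 6 − 2 = 4
  item 9: 4
  item 10: 2
Sum = 3 + 5 + 3 + 4 + 2 + 4 + 3 + 4 + 4 + 2 = 34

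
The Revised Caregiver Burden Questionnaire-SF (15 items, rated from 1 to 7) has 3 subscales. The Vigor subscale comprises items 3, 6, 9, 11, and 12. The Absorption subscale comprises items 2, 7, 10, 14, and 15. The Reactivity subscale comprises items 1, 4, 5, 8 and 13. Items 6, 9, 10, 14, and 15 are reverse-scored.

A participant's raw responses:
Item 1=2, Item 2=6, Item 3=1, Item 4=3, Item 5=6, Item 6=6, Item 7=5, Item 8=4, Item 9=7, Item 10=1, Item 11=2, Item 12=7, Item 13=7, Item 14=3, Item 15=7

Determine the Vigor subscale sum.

Vigor items: 3, 6, 9, 11, 12.
Of these, items 6 and 9 are reverse-scored; reverse-coded value = 8 − response.
  item 3: 1
  item 6: 8 − 6 = 2
  item 9: 8 − 7 = 1
  item 11: 2
  item 12: 7
Sum = 1 + 2 + 1 + 2 + 7 = 13

13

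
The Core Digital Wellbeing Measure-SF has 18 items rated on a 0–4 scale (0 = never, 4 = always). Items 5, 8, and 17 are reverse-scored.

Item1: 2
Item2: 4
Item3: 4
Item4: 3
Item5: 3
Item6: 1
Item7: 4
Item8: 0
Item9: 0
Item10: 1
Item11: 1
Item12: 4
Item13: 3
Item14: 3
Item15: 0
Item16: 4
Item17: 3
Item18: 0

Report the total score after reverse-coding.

Raw sum = 40. Reverse-scored items: 5, 8, 17; their raw sum = 6.
Each reversal replaces raw with 4 − raw, changing the total by 4 − 2·raw per item.
Total = 40 + 3·4 − 2·6 = 40 + 12 − 12 = 40

40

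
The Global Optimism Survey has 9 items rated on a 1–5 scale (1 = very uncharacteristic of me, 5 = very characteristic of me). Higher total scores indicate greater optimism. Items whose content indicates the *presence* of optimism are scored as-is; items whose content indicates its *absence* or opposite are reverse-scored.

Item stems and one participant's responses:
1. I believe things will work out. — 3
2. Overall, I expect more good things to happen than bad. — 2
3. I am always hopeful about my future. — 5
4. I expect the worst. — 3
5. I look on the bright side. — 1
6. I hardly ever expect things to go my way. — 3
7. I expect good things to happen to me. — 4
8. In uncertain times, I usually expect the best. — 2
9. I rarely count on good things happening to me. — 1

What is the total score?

28

Items 4, 6, 9 describe the absence/opposite of optimism → reverse-score.
reverse-coded value = 6 − response.
  item 1: 3
  item 2: 2
  item 3: 5
  item 4: 6 − 3 = 3
  item 5: 1
  item 6: 6 − 3 = 3
  item 7: 4
  item 8: 2
  item 9: 6 − 1 = 5
Total = 3 + 2 + 5 + 3 + 1 + 3 + 4 + 2 + 5 = 28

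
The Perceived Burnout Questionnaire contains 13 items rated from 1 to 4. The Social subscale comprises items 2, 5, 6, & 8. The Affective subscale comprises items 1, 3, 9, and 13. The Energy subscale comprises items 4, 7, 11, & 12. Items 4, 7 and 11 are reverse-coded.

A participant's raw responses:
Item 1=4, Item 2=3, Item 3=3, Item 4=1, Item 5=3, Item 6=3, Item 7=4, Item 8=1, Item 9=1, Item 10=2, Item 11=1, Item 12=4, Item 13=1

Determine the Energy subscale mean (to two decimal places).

Energy items: 4, 7, 11, 12.
Of these, items 4, 7 and 11 are reverse-coded; reverse-coded value = 5 − response.
  item 4: 5 − 1 = 4
  item 7: 5 − 4 = 1
  item 11: 5 − 1 = 4
  item 12: 4
Sum = 4 + 1 + 4 + 4 = 13
Mean = 13 / 4 = 3.25

3.25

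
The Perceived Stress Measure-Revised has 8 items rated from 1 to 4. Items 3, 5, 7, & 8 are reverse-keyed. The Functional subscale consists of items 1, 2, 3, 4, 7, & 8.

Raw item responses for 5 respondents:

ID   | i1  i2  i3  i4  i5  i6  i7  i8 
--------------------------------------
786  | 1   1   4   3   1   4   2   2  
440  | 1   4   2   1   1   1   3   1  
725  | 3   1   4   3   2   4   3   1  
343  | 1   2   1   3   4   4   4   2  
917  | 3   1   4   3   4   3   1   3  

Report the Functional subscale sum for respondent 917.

14

Respondent 917 raw: 3, 1, 4, 3, 4, 3, 1, 3.
Functional items: 1, 2, 3, 4, 7, 8.
Reverse-coded (reverse-coded value = 5 − response):
  item 1: 3
  item 2: 1
  item 3: 5 − 4 = 1
  item 4: 3
  item 7: 5 − 1 = 4
  item 8: 5 − 3 = 2
Sum = 3 + 1 + 1 + 3 + 4 + 2 = 14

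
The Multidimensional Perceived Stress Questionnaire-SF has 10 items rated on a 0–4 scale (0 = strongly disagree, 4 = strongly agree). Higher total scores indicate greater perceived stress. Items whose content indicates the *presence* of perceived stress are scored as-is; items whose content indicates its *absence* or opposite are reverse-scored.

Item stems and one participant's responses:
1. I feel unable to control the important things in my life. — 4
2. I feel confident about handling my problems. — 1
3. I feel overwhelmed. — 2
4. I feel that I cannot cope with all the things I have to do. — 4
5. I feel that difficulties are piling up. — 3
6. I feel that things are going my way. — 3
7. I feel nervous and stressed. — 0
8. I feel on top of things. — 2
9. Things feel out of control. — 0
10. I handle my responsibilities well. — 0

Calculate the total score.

23

Items 2, 6, 8, 10 describe the absence/opposite of perceived stress → reverse-score.
reverse-coded value = 4 − response.
  item 1: 4
  item 2: 4 − 1 = 3
  item 3: 2
  item 4: 4
  item 5: 3
  item 6: 4 − 3 = 1
  item 7: 0
  item 8: 4 − 2 = 2
  item 9: 0
  item 10: 4 − 0 = 4
Total = 4 + 3 + 2 + 4 + 3 + 1 + 0 + 2 + 0 + 4 = 23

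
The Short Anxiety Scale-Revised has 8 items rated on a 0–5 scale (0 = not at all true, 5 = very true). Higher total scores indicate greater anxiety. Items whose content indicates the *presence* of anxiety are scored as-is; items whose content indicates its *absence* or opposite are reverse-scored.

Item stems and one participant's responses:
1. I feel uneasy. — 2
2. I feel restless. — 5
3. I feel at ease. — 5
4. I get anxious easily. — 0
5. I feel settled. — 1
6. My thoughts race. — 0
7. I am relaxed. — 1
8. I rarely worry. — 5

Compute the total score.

15

Items 3, 5, 7, 8 describe the absence/opposite of anxiety → reverse-score.
reverse-coded value = 5 − response.
  item 1: 2
  item 2: 5
  item 3: 5 − 5 = 0
  item 4: 0
  item 5: 5 − 1 = 4
  item 6: 0
  item 7: 5 − 1 = 4
  item 8: 5 − 5 = 0
Total = 2 + 5 + 0 + 0 + 4 + 0 + 4 + 0 = 15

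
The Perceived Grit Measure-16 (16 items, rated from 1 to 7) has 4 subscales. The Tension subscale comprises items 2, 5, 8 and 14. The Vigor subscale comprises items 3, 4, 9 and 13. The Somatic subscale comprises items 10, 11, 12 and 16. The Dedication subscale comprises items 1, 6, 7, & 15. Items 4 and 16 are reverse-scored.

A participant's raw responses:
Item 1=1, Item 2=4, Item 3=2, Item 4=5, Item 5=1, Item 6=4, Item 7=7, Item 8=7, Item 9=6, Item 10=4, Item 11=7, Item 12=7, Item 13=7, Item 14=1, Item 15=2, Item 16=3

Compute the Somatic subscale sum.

23

Somatic items: 10, 11, 12, 16.
Of these, item 16 is reverse-scored; reversed = (1+7) − raw = 8 − raw.
  item 10: 4
  item 11: 7
  item 12: 7
  item 16: 8 − 3 = 5
Sum = 4 + 7 + 7 + 5 = 23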